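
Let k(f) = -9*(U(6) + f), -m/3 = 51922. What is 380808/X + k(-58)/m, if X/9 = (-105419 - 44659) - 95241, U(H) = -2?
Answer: -373513514/2122908853 ≈ -0.17594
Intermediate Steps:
m = -155766 (m = -3*51922 = -155766)
k(f) = 18 - 9*f (k(f) = -9*(-2 + f) = 18 - 9*f)
X = -2207871 (X = 9*((-105419 - 44659) - 95241) = 9*(-150078 - 95241) = 9*(-245319) = -2207871)
380808/X + k(-58)/m = 380808/(-2207871) + (18 - 9*(-58))/(-155766) = 380808*(-1/2207871) + (18 + 522)*(-1/155766) = -14104/81773 + 540*(-1/155766) = -14104/81773 - 90/25961 = -373513514/2122908853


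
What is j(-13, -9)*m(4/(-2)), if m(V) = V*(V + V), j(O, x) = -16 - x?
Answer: -56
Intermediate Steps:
m(V) = 2*V² (m(V) = V*(2*V) = 2*V²)
j(-13, -9)*m(4/(-2)) = (-16 - 1*(-9))*(2*(4/(-2))²) = (-16 + 9)*(2*(4*(-½))²) = -14*(-2)² = -14*4 = -7*8 = -56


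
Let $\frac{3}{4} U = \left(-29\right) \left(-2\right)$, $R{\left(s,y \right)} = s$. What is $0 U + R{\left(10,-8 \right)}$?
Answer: $10$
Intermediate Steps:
$U = \frac{232}{3}$ ($U = \frac{4 \left(\left(-29\right) \left(-2\right)\right)}{3} = \frac{4}{3} \cdot 58 = \frac{232}{3} \approx 77.333$)
$0 U + R{\left(10,-8 \right)} = 0 \cdot \frac{232}{3} + 10 = 0 + 10 = 10$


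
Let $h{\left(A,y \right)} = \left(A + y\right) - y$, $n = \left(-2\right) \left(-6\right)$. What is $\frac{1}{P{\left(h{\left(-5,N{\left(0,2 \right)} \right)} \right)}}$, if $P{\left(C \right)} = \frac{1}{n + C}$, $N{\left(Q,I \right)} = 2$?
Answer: $7$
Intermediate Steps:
$n = 12$
$h{\left(A,y \right)} = A$
$P{\left(C \right)} = \frac{1}{12 + C}$
$\frac{1}{P{\left(h{\left(-5,N{\left(0,2 \right)} \right)} \right)}} = \frac{1}{\frac{1}{12 - 5}} = \frac{1}{\frac{1}{7}} = 7$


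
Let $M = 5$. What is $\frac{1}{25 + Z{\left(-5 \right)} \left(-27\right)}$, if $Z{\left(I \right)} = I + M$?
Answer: $\frac{1}{25} \approx 0.04$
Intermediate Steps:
$Z{\left(I \right)} = 5 + I$ ($Z{\left(I \right)} = I + 5 = 5 + I$)
$\frac{1}{25 + Z{\left(-5 \right)} \left(-27\right)} = \frac{1}{25 + \left(5 - 5\right) \left(-27\right)} = \frac{1}{25 + 0 \left(-27\right)} = \frac{1}{25 + 0} = \frac{1}{25}$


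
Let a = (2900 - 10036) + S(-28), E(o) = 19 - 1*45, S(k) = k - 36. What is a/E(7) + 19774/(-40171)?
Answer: 144358538/522223 ≈ 276.43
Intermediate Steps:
S(k) = -36 + k
E(o) = -26 (E(o) = 19 - 45 = -26)
a = -7200 (a = (2900 - 10036) + (-36 - 28) = -7136 - 64 = -7200)
a/E(7) + 19774/(-40171) = -7200/(-26) + 19774/(-40171) = -7200*(-1/26) + 19774*(-1/40171) = 3600/13 - 19774/40171 = 144358538/522223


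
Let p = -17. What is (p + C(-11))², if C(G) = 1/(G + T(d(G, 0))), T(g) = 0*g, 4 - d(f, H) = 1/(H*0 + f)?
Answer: 35344/121 ≈ 292.10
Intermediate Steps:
d(f, H) = 4 - 1/f (d(f, H) = 4 - 1/(H*0 + f) = 4 - 1/(0 + f) = 4 - 1/f)
T(g) = 0
C(G) = 1/G (C(G) = 1/(G + 0) = 1/G)
(p + C(-11))² = (-17 + 1/(-11))² = (-17 - 1/11)² = (-188/11)² = 35344/121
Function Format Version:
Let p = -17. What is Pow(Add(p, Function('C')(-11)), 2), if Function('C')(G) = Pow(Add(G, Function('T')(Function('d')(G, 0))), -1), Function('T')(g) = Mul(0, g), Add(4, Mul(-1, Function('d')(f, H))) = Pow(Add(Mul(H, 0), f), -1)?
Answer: Rational(35344, 121) ≈ 292.10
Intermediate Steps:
Function('d')(f, H) = Add(4, Mul(-1, Pow(f, -1))) (Function('d')(f, H) = Add(4, Mul(-1, Pow(Add(Mul(H, 0), f), -1))) = Add(4, Mul(-1, Pow(Add(0, f), -1))) = Add(4, Mul(-1, Pow(f, -1))))
Function('T')(g) = 0
Function('C')(G) = Pow(G, -1) (Function('C')(G) = Pow(Add(G, 0), -1) = Pow(G, -1))
Pow(Add(p, Function('C')(-11)), 2) = Pow(Add(-17, Pow(-11, -1)), 2) = Pow(Add(-17, Rational(-1, 11)), 2) = Pow(Rational(-188, 11), 2) = Rational(35344, 121)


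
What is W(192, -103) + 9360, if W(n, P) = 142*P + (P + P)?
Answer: -5472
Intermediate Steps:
W(n, P) = 144*P (W(n, P) = 142*P + 2*P = 144*P)
W(192, -103) + 9360 = 144*(-103) + 9360 = -14832 + 9360 = -5472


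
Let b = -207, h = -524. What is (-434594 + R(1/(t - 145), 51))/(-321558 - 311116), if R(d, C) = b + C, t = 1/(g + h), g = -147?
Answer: 217375/316337 ≈ 0.68716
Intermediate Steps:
t = -1/671 (t = 1/(-147 - 524) = 1/(-671) = -1/671 ≈ -0.0014903)
R(d, C) = -207 + C
(-434594 + R(1/(t - 145), 51))/(-321558 - 311116) = (-434594 + (-207 + 51))/(-321558 - 311116) = (-434594 - 156)/(-632674) = -434750*(-1/632674) = 217375/316337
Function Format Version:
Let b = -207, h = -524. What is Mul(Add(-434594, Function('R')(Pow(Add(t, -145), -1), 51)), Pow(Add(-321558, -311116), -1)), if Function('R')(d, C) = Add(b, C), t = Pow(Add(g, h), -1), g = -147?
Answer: Rational(217375, 316337) ≈ 0.68716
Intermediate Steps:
t = Rational(-1, 671) (t = Pow(Add(-147, -524), -1) = Pow(-671, -1) = Rational(-1, 671) ≈ -0.0014903)
Function('R')(d, C) = Add(-207, C)
Mul(Add(-434594, Function('R')(Pow(Add(t, -145), -1), 51)), Pow(Add(-321558, -311116), -1)) = Mul(Add(-434594, Add(-207, 51)), Pow(Add(-321558, -311116), -1)) = Mul(Add(-434594, -156), Pow(-632674, -1)) = Mul(-434750, Rational(-1, 632674)) = Rational(217375, 316337)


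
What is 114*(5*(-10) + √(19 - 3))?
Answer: -5244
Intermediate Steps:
114*(5*(-10) + √(19 - 3)) = 114*(-50 + √16) = 114*(-50 + 4) = 114*(-46) = -5244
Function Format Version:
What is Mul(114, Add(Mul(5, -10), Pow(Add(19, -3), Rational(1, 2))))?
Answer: -5244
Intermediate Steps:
Mul(114, Add(Mul(5, -10), Pow(Add(19, -3), Rational(1, 2)))) = Mul(114, Add(-50, Pow(16, Rational(1, 2)))) = Mul(114, Add(-50, 4)) = Mul(114, -46) = -5244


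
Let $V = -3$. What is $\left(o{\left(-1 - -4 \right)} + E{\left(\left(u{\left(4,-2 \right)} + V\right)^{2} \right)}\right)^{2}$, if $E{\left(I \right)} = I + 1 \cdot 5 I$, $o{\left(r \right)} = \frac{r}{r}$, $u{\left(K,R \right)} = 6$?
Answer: $3025$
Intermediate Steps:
$o{\left(r \right)} = 1$
$E{\left(I \right)} = 6 I$ ($E{\left(I \right)} = I + 5 I = 6 I$)
$\left(o{\left(-1 - -4 \right)} + E{\left(\left(u{\left(4,-2 \right)} + V\right)^{2} \right)}\right)^{2} = \left(1 + 6 \left(6 - 3\right)^{2}\right)^{2} = \left(1 + 6 \cdot 3^{2}\right)^{2} = \left(1 + 6 \cdot 9\right)^{2} = \left(1 + 54\right)^{2} = 55^{2} = 3025$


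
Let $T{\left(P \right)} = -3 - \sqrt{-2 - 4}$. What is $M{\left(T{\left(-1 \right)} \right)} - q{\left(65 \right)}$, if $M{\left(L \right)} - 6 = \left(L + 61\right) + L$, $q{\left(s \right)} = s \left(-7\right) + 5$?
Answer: $511 - 2 i \sqrt{6} \approx 511.0 - 4.899 i$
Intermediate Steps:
$T{\left(P \right)} = -3 - i \sqrt{6}$ ($T{\left(P \right)} = -3 - \sqrt{-6} = -3 - i \sqrt{6}$)
$q{\left(s \right)} = 5 - 7 s$ ($q{\left(s \right)} = - 7 s + 5 = 5 - 7 s$)
$M{\left(L \right)} = 67 + 2 L$ ($M{\left(L \right)} = 6 + \left(\left(L + 61\right) + L\right) = 6 + \left(\left(61 + L\right) + L\right) = 6 + \left(61 + 2 L\right) = 67 + 2 L$)
$M{\left(T{\left(-1 \right)} \right)} - q{\left(65 \right)} = \left(67 + 2 \left(-3 - i \sqrt{6}\right)\right) - \left(5 - 455\right) = \left(67 - \left(6 + 2 i \sqrt{6}\right)\right) - \left(5 - 455\right) = \left(61 - 2 i \sqrt{6}\right) - -450 = \left(61 - 2 i \sqrt{6}\right) + 450 = 511 - 2 i \sqrt{6}$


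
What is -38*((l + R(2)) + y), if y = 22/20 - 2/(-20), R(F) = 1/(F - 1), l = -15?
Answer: 2432/5 ≈ 486.40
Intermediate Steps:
R(F) = 1/(-1 + F)
y = 6/5 (y = 22*(1/20) - 2*(-1/20) = 11/10 + ⅒ = 6/5 ≈ 1.2000)
-38*((l + R(2)) + y) = -38*((-15 + 1/(-1 + 2)) + 6/5) = -38*((-15 + 1/1) + 6/5) = -38*((-15 + 1) + 6/5) = -38*(-14 + 6/5) = -38*(-64/5) = 2432/5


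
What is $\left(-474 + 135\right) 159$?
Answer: $-53901$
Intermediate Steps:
$\left(-474 + 135\right) 159 = \left(-339\right) 159 = -53901$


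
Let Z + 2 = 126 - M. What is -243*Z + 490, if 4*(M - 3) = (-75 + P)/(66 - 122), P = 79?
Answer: -1619371/56 ≈ -28917.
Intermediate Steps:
M = 167/56 (M = 3 + ((-75 + 79)/(66 - 122))/4 = 3 + (4/(-56))/4 = 3 + (4*(-1/56))/4 = 3 + (¼)*(-1/14) = 3 - 1/56 = 167/56 ≈ 2.9821)
Z = 6777/56 (Z = -2 + (126 - 1*167/56) = -2 + (126 - 167/56) = -2 + 6889/56 = 6777/56 ≈ 121.02)
-243*Z + 490 = -243*6777/56 + 490 = -1646811/56 + 490 = -1619371/56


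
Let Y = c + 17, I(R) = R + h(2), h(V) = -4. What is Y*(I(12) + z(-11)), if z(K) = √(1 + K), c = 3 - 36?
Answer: -128 - 16*I*√10 ≈ -128.0 - 50.596*I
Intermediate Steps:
c = -33
I(R) = -4 + R (I(R) = R - 4 = -4 + R)
Y = -16 (Y = -33 + 17 = -16)
Y*(I(12) + z(-11)) = -16*((-4 + 12) + √(1 - 11)) = -16*(8 + √(-10)) = -16*(8 + I*√10) = -128 - 16*I*√10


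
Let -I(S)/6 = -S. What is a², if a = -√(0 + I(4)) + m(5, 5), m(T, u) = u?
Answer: 49 - 20*√6 ≈ 0.010205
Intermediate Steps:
I(S) = 6*S (I(S) = -(-6)*S = 6*S)
a = 5 - 2*√6 (a = -√(0 + 6*4) + 5 = -√(0 + 24) + 5 = -√24 + 5 = -2*√6 + 5 = 5 - 2*√6 ≈ 0.10102)
a² = (5 - 2*√6)²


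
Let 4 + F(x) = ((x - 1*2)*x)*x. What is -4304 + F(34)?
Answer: 32684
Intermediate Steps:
F(x) = -4 + x²*(-2 + x) (F(x) = -4 + ((x - 1*2)*x)*x = -4 + ((x - 2)*x)*x = -4 + ((-2 + x)*x)*x = -4 + (x*(-2 + x))*x = -4 + x²*(-2 + x))
-4304 + F(34) = -4304 + (-4 + 34³ - 2*34²) = -4304 + (-4 + 39304 - 2*1156) = -4304 + (-4 + 39304 - 2312) = -4304 + 36988 = 32684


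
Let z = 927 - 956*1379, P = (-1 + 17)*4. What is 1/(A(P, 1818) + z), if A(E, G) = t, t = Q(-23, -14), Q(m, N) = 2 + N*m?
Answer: -1/1317073 ≈ -7.5926e-7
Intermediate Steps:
P = 64 (P = 16*4 = 64)
t = 324 (t = 2 - 14*(-23) = 2 + 322 = 324)
A(E, G) = 324
z = -1317397 (z = 927 - 1318324 = -1317397)
1/(A(P, 1818) + z) = 1/(324 - 1317397) = 1/(-1317073) = -1/1317073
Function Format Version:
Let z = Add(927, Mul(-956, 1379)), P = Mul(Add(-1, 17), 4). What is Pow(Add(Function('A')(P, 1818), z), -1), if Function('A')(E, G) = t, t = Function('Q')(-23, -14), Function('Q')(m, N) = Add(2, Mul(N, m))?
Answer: Rational(-1, 1317073) ≈ -7.5926e-7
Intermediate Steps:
P = 64 (P = Mul(16, 4) = 64)
t = 324 (t = Add(2, Mul(-14, -23)) = Add(2, 322) = 324)
Function('A')(E, G) = 324
z = -1317397 (z = Add(927, -1318324) = -1317397)
Pow(Add(Function('A')(P, 1818), z), -1) = Pow(Add(324, -1317397), -1) = Pow(-1317073, -1) = Rational(-1, 1317073)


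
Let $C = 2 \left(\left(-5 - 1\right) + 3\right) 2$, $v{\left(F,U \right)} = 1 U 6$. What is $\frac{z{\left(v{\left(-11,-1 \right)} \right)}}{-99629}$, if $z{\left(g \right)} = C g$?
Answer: $- \frac{72}{99629} \approx -0.00072268$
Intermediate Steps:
$v{\left(F,U \right)} = 6 U$ ($v{\left(F,U \right)} = U 6 = 6 U$)
$C = -12$ ($C = 2 \left(-6 + 3\right) 2 = 2 \left(-3\right) 2 = \left(-6\right) 2 = -12$)
$z{\left(g \right)} = - 12 g$
$\frac{z{\left(v{\left(-11,-1 \right)} \right)}}{-99629} = \frac{\left(-12\right) 6 \left(-1\right)}{-99629} = \left(-12\right) \left(-6\right) \left(- \frac{1}{99629}\right) = 72 \left(- \frac{1}{99629}\right) = - \frac{72}{99629}$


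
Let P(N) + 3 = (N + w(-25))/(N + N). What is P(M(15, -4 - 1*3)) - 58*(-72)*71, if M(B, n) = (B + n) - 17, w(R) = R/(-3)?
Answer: 8005312/27 ≈ 2.9649e+5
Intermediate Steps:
w(R) = -R/3 (w(R) = R*(-⅓) = -R/3)
M(B, n) = -17 + B + n
P(N) = -3 + (25/3 + N)/(2*N) (P(N) = -3 + (N - ⅓*(-25))/(N + N) = -3 + (N + 25/3)/((2*N)) = -3 + (25/3 + N)*(1/(2*N)) = -3 + (25/3 + N)/(2*N))
P(M(15, -4 - 1*3)) - 58*(-72)*71 = 5*(5 - 3*(-17 + 15 + (-4 - 1*3)))/(6*(-17 + 15 + (-4 - 1*3))) - 58*(-72)*71 = 5*(5 - 3*(-17 + 15 + (-4 - 3)))/(6*(-17 + 15 + (-4 - 3))) - (-4176)*71 = 5*(5 - 3*(-17 + 15 - 7))/(6*(-17 + 15 - 7)) - 1*(-296496) = (⅚)*(5 - 3*(-9))/(-9) + 296496 = (⅚)*(-⅑)*(5 + 27) + 296496 = (⅚)*(-⅑)*32 + 296496 = -80/27 + 296496 = 8005312/27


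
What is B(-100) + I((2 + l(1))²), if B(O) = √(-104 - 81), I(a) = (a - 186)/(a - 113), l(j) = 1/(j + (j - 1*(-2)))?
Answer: 2895/1727 + I*√185 ≈ 1.6763 + 13.601*I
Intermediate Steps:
l(j) = 1/(2 + 2*j) (l(j) = 1/(j + (j + 2)) = 1/(j + (2 + j)) = 1/(2 + 2*j))
I(a) = (-186 + a)/(-113 + a)
B(O) = I*√185 (B(O) = √(-185) = I*√185)
B(-100) + I((2 + l(1))²) = I*√185 + (-186 + (2 + 1/(2*(1 + 1)))²)/(-113 + (2 + 1/(2*(1 + 1)))²) = I*√185 + (-186 + (2 + (½)/2)²)/(-113 + (2 + (½)/2)²) = I*√185 + (-186 + (2 + (½)*(½))²)/(-113 + (2 + (½)*(½))²) = I*√185 + (-186 + (2 + ¼)²)/(-113 + (2 + ¼)²) = I*√185 + (-186 + (9/4)²)/(-113 + (9/4)²) = I*√185 + (-186 + 81/16)/(-113 + 81/16) = I*√185 - 2895/16/(-1727/16) = I*√185 - 16/1727*(-2895/16) = I*√185 + 2895/1727 = 2895/1727 + I*√185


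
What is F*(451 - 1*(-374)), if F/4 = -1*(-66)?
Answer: 217800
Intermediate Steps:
F = 264 (F = 4*(-1*(-66)) = 4*66 = 264)
F*(451 - 1*(-374)) = 264*(451 - 1*(-374)) = 264*(451 + 374) = 264*825 = 217800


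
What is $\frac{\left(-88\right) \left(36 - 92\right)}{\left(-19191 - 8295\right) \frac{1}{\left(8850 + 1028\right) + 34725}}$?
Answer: $- \frac{109901792}{13743} \approx -7996.9$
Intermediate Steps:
$\frac{\left(-88\right) \left(36 - 92\right)}{\left(-19191 - 8295\right) \frac{1}{\left(8850 + 1028\right) + 34725}} = \frac{\left(-88\right) \left(-56\right)}{\left(-27486\right) \frac{1}{9878 + 34725}} = \frac{4928}{\left(-27486\right) \frac{1}{44603}} = \frac{4928}{- \frac{27486}{44603}} = 4928 \left(- \frac{44603}{27486}\right) = - \frac{109901792}{13743}$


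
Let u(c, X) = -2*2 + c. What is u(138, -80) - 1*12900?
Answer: -12766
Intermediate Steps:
u(c, X) = -4 + c
u(138, -80) - 1*12900 = (-4 + 138) - 1*12900 = 134 - 12900 = -12766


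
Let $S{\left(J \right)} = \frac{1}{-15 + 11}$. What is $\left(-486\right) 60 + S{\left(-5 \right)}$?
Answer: $- \frac{116641}{4} \approx -29160.0$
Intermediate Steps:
$S{\left(J \right)} = - \frac{1}{4}$ ($S{\left(J \right)} = \frac{1}{-4} = - \frac{1}{4}$)
$\left(-486\right) 60 + S{\left(-5 \right)} = \left(-486\right) 60 - \frac{1}{4} = -29160 - \frac{1}{4} = - \frac{116641}{4}$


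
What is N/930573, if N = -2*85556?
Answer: -171112/930573 ≈ -0.18388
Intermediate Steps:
N = -171112
N/930573 = -171112/930573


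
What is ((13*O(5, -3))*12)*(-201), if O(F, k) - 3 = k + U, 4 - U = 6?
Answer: 62712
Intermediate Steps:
U = -2 (U = 4 - 1*6 = 4 - 6 = -2)
O(F, k) = 1 + k (O(F, k) = 3 + (k - 2) = 3 + (-2 + k) = 1 + k)
((13*O(5, -3))*12)*(-201) = ((13*(1 - 3))*12)*(-201) = ((13*(-2))*12)*(-201) = -26*12*(-201) = -312*(-201) = 62712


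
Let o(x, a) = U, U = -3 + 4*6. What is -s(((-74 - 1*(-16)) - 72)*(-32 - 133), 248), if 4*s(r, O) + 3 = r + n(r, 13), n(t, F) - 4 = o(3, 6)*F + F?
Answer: -21737/4 ≈ -5434.3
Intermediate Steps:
U = 21 (U = -3 + 24 = 21)
o(x, a) = 21
n(t, F) = 4 + 22*F (n(t, F) = 4 + (21*F + F) = 4 + 22*F)
s(r, O) = 287/4 + r/4 (s(r, O) = -¾ + (r + (4 + 22*13))/4 = -¾ + (r + (4 + 286))/4 = -¾ + (r + 290)/4 = -¾ + (290 + r)/4 = -¾ + (145/2 + r/4) = 287/4 + r/4)
-s(((-74 - 1*(-16)) - 72)*(-32 - 133), 248) = -(287/4 + (((-74 - 1*(-16)) - 72)*(-32 - 133))/4) = -(287/4 + (((-74 + 16) - 72)*(-165))/4) = -(287/4 + ((-58 - 72)*(-165))/4) = -(287/4 + (-130*(-165))/4) = -(287/4 + (¼)*21450) = -(287/4 + 10725/2) = -1*21737/4 = -21737/4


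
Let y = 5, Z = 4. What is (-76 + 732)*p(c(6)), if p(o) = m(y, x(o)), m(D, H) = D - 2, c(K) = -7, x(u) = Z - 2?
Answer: 1968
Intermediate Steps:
x(u) = 2 (x(u) = 4 - 2 = 2)
m(D, H) = -2 + D
p(o) = 3 (p(o) = -2 + 5 = 3)
(-76 + 732)*p(c(6)) = (-76 + 732)*3 = 656*3 = 1968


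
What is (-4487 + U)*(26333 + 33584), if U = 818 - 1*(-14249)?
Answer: 633921860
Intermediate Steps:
U = 15067 (U = 818 + 14249 = 15067)
(-4487 + U)*(26333 + 33584) = (-4487 + 15067)*(26333 + 33584) = 10580*59917 = 633921860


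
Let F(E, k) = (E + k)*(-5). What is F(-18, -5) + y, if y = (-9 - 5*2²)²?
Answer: 956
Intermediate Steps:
y = 841 (y = (-9 - 5*4)² = (-9 - 20)² = (-29)² = 841)
F(E, k) = -5*E - 5*k
F(-18, -5) + y = (-5*(-18) - 5*(-5)) + 841 = (90 + 25) + 841 = 115 + 841 = 956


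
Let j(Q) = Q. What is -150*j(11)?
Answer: -1650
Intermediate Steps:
-150*j(11) = -150*11 = -1650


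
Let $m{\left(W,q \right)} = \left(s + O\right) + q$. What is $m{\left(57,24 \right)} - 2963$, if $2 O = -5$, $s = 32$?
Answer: $- \frac{5819}{2} \approx -2909.5$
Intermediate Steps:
$O = - \frac{5}{2}$ ($O = \frac{1}{2} \left(-5\right) = - \frac{5}{2} \approx -2.5$)
$m{\left(W,q \right)} = \frac{59}{2} + q$ ($m{\left(W,q \right)} = \left(32 - \frac{5}{2}\right) + q = \frac{59}{2} + q$)
$m{\left(57,24 \right)} - 2963 = \left(\frac{59}{2} + 24\right) - 2963 = \frac{107}{2} - 2963 = - \frac{5819}{2}$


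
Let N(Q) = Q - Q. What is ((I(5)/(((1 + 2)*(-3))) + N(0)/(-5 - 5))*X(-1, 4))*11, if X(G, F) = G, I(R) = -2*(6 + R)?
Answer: -242/9 ≈ -26.889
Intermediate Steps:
N(Q) = 0
I(R) = -12 - 2*R
((I(5)/(((1 + 2)*(-3))) + N(0)/(-5 - 5))*X(-1, 4))*11 = (((-12 - 2*5)/(((1 + 2)*(-3))) + 0/(-5 - 5))*(-1))*11 = (((-12 - 10)/((3*(-3))) + 0/(-10))*(-1))*11 = ((-22/(-9) + 0*(-⅒))*(-1))*11 = ((-22*(-⅑) + 0)*(-1))*11 = ((22/9 + 0)*(-1))*11 = ((22/9)*(-1))*11 = -22/9*11 = -242/9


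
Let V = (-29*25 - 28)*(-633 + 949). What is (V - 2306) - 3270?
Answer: -243524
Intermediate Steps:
V = -237948 (V = (-725 - 28)*316 = -753*316 = -237948)
(V - 2306) - 3270 = (-237948 - 2306) - 3270 = -240254 - 3270 = -243524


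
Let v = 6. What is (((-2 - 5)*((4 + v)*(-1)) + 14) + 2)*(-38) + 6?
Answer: -3262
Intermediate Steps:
(((-2 - 5)*((4 + v)*(-1)) + 14) + 2)*(-38) + 6 = (((-2 - 5)*((4 + 6)*(-1)) + 14) + 2)*(-38) + 6 = ((-70*(-1) + 14) + 2)*(-38) + 6 = ((-7*(-10) + 14) + 2)*(-38) + 6 = ((70 + 14) + 2)*(-38) + 6 = (84 + 2)*(-38) + 6 = 86*(-38) + 6 = -3268 + 6 = -3262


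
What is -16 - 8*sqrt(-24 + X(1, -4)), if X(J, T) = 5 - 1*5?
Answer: -16 - 16*I*sqrt(6) ≈ -16.0 - 39.192*I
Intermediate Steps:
X(J, T) = 0 (X(J, T) = 5 - 5 = 0)
-16 - 8*sqrt(-24 + X(1, -4)) = -16 - 8*sqrt(-24 + 0) = -16 - 16*I*sqrt(6)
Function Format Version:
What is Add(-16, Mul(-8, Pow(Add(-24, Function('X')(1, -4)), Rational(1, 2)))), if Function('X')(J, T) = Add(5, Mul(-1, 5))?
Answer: Add(-16, Mul(-16, I, Pow(6, Rational(1, 2)))) ≈ Add(-16.000, Mul(-39.192, I))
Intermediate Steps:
Function('X')(J, T) = 0 (Function('X')(J, T) = Add(5, -5) = 0)
Add(-16, Mul(-8, Pow(Add(-24, Function('X')(1, -4)), Rational(1, 2)))) = Add(-16, Mul(-8, Pow(Add(-24, 0), Rational(1, 2)))) = Add(-16, Mul(-8, Pow(-24, Rational(1, 2)))) = Add(-16, Mul(-8, Mul(2, I, Pow(6, Rational(1, 2))))) = Add(-16, Mul(-16, I, Pow(6, Rational(1, 2))))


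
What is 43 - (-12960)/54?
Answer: 283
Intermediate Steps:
43 - (-12960)/54 = 43 - 120*(-2) = 43 + 240 = 283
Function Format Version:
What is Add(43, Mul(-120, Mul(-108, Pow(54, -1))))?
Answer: 283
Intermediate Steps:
Add(43, Mul(-120, Mul(-108, Pow(54, -1)))) = Add(43, Mul(-120, Mul(-108, Rational(1, 54)))) = Add(43, Mul(-120, -2)) = Add(43, 240) = 283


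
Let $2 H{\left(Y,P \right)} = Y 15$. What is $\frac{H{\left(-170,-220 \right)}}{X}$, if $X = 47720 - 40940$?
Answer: $- \frac{85}{452} \approx -0.18805$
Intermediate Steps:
$H{\left(Y,P \right)} = \frac{15 Y}{2}$ ($H{\left(Y,P \right)} = \frac{Y 15}{2} = \frac{15 Y}{2}$)
$X = 6780$ ($X = 47720 - 40940 = 6780$)
$\frac{H{\left(-170,-220 \right)}}{X} = \frac{\frac{15}{2} \left(-170\right)}{6780} = \left(-1275\right) \frac{1}{6780} = - \frac{85}{452}$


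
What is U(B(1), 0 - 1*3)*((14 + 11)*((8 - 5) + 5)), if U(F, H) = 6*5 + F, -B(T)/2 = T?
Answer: 5600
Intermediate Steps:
B(T) = -2*T
U(F, H) = 30 + F
U(B(1), 0 - 1*3)*((14 + 11)*((8 - 5) + 5)) = (30 - 2*1)*((14 + 11)*((8 - 5) + 5)) = (30 - 2)*(25*(3 + 5)) = 28*(25*8) = 28*200 = 5600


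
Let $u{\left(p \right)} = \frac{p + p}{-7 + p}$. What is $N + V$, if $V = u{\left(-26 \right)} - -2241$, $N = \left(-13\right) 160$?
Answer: $\frac{5365}{33} \approx 162.58$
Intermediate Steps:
$N = -2080$
$u{\left(p \right)} = \frac{2 p}{-7 + p}$
$V = \frac{74005}{33}$ ($V = 2 \left(-26\right) \frac{1}{-7 - 26} - -2241 = 2 \left(-26\right) \frac{1}{-33} + 2241 = 2 \left(-26\right) \left(- \frac{1}{33}\right) + 2241 = \frac{52}{33} + 2241 = \frac{74005}{33} \approx 2242.6$)
$N + V = -2080 + \frac{74005}{33} = \frac{5365}{33}$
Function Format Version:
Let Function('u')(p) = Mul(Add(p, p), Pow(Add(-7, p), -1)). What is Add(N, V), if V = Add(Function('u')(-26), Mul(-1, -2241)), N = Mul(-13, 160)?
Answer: Rational(5365, 33) ≈ 162.58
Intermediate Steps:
N = -2080
Function('u')(p) = Mul(2, p, Pow(Add(-7, p), -1)) (Function('u')(p) = Mul(Mul(2, p), Pow(Add(-7, p), -1)) = Mul(2, p, Pow(Add(-7, p), -1)))
V = Rational(74005, 33) (V = Add(Mul(2, -26, Pow(Add(-7, -26), -1)), Mul(-1, -2241)) = Add(Mul(2, -26, Pow(-33, -1)), 2241) = Add(Mul(2, -26, Rational(-1, 33)), 2241) = Add(Rational(52, 33), 2241) = Rational(74005, 33) ≈ 2242.6)
Add(N, V) = Add(-2080, Rational(74005, 33)) = Rational(5365, 33)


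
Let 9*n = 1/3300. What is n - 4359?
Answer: -129462299/29700 ≈ -4359.0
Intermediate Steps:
n = 1/29700 (n = (⅑)/3300 = (⅑)*(1/3300) = 1/29700 ≈ 3.3670e-5)
n - 4359 = 1/29700 - 4359 = -129462299/29700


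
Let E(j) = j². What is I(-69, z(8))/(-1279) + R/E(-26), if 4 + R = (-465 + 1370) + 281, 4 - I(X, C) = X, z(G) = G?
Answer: 731215/432302 ≈ 1.6914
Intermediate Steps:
I(X, C) = 4 - X
R = 1182 (R = -4 + ((-465 + 1370) + 281) = -4 + (905 + 281) = -4 + 1186 = 1182)
I(-69, z(8))/(-1279) + R/E(-26) = (4 - 1*(-69))/(-1279) + 1182/((-26)²) = (4 + 69)*(-1/1279) + 1182/676 = 73*(-1/1279) + 1182*(1/676) = -73/1279 + 591/338 = 731215/432302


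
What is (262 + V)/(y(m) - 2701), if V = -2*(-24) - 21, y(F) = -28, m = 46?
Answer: -289/2729 ≈ -0.10590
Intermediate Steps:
V = 27 (V = 48 - 21 = 27)
(262 + V)/(y(m) - 2701) = (262 + 27)/(-28 - 2701) = 289/(-2729) = 289*(-1/2729) = -289/2729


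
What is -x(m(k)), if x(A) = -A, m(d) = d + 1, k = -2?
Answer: -1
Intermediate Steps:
m(d) = 1 + d
-x(m(k)) = -(-1)*(1 - 2) = -(-1)*(-1) = -1*1 = -1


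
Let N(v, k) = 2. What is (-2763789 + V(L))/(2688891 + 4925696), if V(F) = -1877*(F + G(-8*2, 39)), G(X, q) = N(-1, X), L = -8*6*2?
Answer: -2587351/7614587 ≈ -0.33979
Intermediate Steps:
L = -96 (L = -48*2 = -96)
G(X, q) = 2
V(F) = -3754 - 1877*F (V(F) = -1877*(F + 2) = -1877*(2 + F) = -3754 - 1877*F)
(-2763789 + V(L))/(2688891 + 4925696) = (-2763789 + (-3754 - 1877*(-96)))/(2688891 + 4925696) = (-2763789 + (-3754 + 180192))/7614587 = (-2763789 + 176438)*(1/7614587) = -2587351*1/7614587 = -2587351/7614587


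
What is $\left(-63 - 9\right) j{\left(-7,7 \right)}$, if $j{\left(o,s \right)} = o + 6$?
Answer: $72$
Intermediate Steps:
$j{\left(o,s \right)} = 6 + o$
$\left(-63 - 9\right) j{\left(-7,7 \right)} = \left(-63 - 9\right) \left(6 - 7\right) = \left(-72\right) \left(-1\right) = 72$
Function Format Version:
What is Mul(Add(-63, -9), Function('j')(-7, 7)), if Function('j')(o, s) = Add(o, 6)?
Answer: 72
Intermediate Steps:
Function('j')(o, s) = Add(6, o)
Mul(Add(-63, -9), Function('j')(-7, 7)) = Mul(Add(-63, -9), Add(6, -7)) = Mul(-72, -1) = 72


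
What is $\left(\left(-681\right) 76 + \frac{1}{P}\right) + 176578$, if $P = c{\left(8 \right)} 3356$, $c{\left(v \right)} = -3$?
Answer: $\frac{1256707895}{10068} \approx 1.2482 \cdot 10^{5}$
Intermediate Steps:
$P = -10068$ ($P = \left(-3\right) 3356 = -10068$)
$\left(\left(-681\right) 76 + \frac{1}{P}\right) + 176578 = \left(\left(-681\right) 76 + \frac{1}{-10068}\right) + 176578 = \left(-51756 - \frac{1}{10068}\right) + 176578 = - \frac{521079409}{10068} + 176578 = \frac{1256707895}{10068}$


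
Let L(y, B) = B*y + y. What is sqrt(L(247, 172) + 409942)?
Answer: 3*sqrt(50297) ≈ 672.81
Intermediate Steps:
L(y, B) = y + B*y
sqrt(L(247, 172) + 409942) = sqrt(247*(1 + 172) + 409942) = sqrt(247*173 + 409942) = sqrt(42731 + 409942) = sqrt(452673) = 3*sqrt(50297)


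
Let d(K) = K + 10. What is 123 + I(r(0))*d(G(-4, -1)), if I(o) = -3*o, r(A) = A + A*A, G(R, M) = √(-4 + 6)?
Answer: 123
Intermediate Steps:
G(R, M) = √2
r(A) = A + A²
d(K) = 10 + K
123 + I(r(0))*d(G(-4, -1)) = 123 + (-0*(1 + 0))*(10 + √2) = 123 + (-0)*(10 + √2) = 123 + (-3*0)*(10 + √2) = 123 + 0*(10 + √2) = 123 + 0 = 123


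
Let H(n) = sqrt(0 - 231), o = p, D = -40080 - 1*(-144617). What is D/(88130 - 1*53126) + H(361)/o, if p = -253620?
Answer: 104537/35004 - I*sqrt(231)/253620 ≈ 2.9864 - 5.9927e-5*I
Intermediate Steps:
D = 104537 (D = -40080 + 144617 = 104537)
o = -253620
H(n) = I*sqrt(231) (H(n) = sqrt(-231) = I*sqrt(231))
D/(88130 - 1*53126) + H(361)/o = 104537/(88130 - 1*53126) + (I*sqrt(231))/(-253620) = 104537/(88130 - 53126) + (I*sqrt(231))*(-1/253620) = 104537/35004 - I*sqrt(231)/253620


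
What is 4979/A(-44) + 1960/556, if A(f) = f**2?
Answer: 1640721/269104 ≈ 6.0970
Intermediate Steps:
4979/A(-44) + 1960/556 = 4979/((-44)**2) + 1960/556 = 4979/1936 + 1960*(1/556) = 4979*(1/1936) + 490/139 = 4979/1936 + 490/139 = 1640721/269104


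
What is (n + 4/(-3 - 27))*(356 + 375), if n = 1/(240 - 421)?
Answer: -275587/2715 ≈ -101.51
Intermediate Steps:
n = -1/181 (n = 1/(-181) = -1/181 ≈ -0.0055249)
(n + 4/(-3 - 27))*(356 + 375) = (-1/181 + 4/(-3 - 27))*(356 + 375) = (-1/181 + 4/(-30))*731 = (-1/181 + 4*(-1/30))*731 = (-1/181 - 2/15)*731 = -377/2715*731 = -275587/2715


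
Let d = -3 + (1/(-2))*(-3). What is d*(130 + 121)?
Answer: -753/2 ≈ -376.50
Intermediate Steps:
d = -3/2 (d = -3 + (1*(-½))*(-3) = -3 - ½*(-3) = -3 + 3/2 = -3/2 ≈ -1.5000)
d*(130 + 121) = -3*(130 + 121)/2 = -3/2*251 = -753/2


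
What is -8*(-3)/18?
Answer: 4/3 ≈ 1.3333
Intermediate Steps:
-8*(-3)/18 = 24*(1/18) = 4/3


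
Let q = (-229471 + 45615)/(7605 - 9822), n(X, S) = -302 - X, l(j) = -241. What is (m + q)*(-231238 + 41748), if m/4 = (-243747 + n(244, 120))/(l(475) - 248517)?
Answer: -4538478890841140/275748243 ≈ -1.6459e+7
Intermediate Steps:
q = 183856/2217 (q = -183856/(-2217) = -183856*(-1/2217) = 183856/2217 ≈ 82.930)
m = 488586/124379 (m = 4*((-243747 + (-302 - 1*244))/(-241 - 248517)) = 4*((-243747 + (-302 - 244))/(-248758)) = 4*((-243747 - 546)*(-1/248758)) = 4*(-244293*(-1/248758)) = 4*(244293/248758) = 488586/124379 ≈ 3.9282)
(m + q)*(-231238 + 41748) = (488586/124379 + 183856/2217)*(-231238 + 41748) = (23951020586/275748243)*(-189490) = -4538478890841140/275748243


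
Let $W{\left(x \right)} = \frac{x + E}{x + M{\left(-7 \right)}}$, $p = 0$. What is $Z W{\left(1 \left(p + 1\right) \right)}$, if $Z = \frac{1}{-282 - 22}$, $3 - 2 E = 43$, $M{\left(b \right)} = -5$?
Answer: $- \frac{1}{64} \approx -0.015625$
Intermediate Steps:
$E = -20$ ($E = \frac{3}{2} - \frac{43}{2} = -20$)
$W{\left(x \right)} = \frac{-20 + x}{-5 + x}$ ($W{\left(x \right)} = \frac{x - 20}{x - 5} = \frac{-20 + x}{-5 + x}$)
$Z = - \frac{1}{304}$ ($Z = \frac{1}{-304} = - \frac{1}{304} \approx -0.0032895$)
$Z W{\left(1 \left(p + 1\right) \right)} = - \frac{\frac{1}{-5 + 1 \left(0 + 1\right)} \left(-20 + 1 \left(0 + 1\right)\right)}{304} = - \frac{\frac{1}{-5 + 1 \cdot 1} \left(-20 + 1 \cdot 1\right)}{304} = - \frac{\frac{1}{-5 + 1} \left(-20 + 1\right)}{304} = - \frac{\frac{1}{-4} \left(-19\right)}{304} = - \frac{\left(- \frac{1}{4}\right) \left(-19\right)}{304} = \left(- \frac{1}{304}\right) \frac{19}{4} = - \frac{1}{64}$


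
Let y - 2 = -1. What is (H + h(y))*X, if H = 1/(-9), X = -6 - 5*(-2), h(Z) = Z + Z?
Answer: 68/9 ≈ 7.5556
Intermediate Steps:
y = 1 (y = 2 - 1 = 1)
h(Z) = 2*Z
X = 4 (X = -6 + 10 = 4)
H = -⅑ ≈ -0.11111
(H + h(y))*X = (-⅑ + 2*1)*4 = (-⅑ + 2)*4 = (17/9)*4 = 68/9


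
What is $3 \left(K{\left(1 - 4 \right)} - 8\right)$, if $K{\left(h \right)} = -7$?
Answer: $-45$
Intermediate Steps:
$3 \left(K{\left(1 - 4 \right)} - 8\right) = 3 \left(-7 - 8\right) = 3 \left(-15\right) = -45$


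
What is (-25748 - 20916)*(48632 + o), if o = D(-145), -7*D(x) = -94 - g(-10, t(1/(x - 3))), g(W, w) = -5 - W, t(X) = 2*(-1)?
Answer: -15890165272/7 ≈ -2.2700e+9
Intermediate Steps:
t(X) = -2
D(x) = 99/7 (D(x) = -(-94 - (-5 - 1*(-10)))/7 = -(-94 - (-5 + 10))/7 = -(-94 - 1*5)/7 = -(-94 - 5)/7 = -1/7*(-99) = 99/7)
o = 99/7 ≈ 14.143
(-25748 - 20916)*(48632 + o) = (-25748 - 20916)*(48632 + 99/7) = -46664*340523/7 = -15890165272/7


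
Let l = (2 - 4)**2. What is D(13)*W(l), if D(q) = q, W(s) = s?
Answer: 52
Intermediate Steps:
l = 4 (l = (-2)**2 = 4)
D(13)*W(l) = 13*4 = 52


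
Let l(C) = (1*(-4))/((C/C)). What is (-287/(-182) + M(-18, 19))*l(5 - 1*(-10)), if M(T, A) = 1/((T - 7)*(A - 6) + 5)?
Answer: -6547/1040 ≈ -6.2952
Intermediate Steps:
M(T, A) = 1/(5 + (-7 + T)*(-6 + A)) (M(T, A) = 1/((-7 + T)*(-6 + A) + 5) = 1/(5 + (-7 + T)*(-6 + A)))
l(C) = -4 (l(C) = -4/1 = -4*1 = -4)
(-287/(-182) + M(-18, 19))*l(5 - 1*(-10)) = (-287/(-182) + 1/(47 - 7*19 - 6*(-18) + 19*(-18)))*(-4) = (-287*(-1/182) + 1/(47 - 133 + 108 - 342))*(-4) = (41/26 + 1/(-320))*(-4) = (41/26 - 1/320)*(-4) = (6547/4160)*(-4) = -6547/1040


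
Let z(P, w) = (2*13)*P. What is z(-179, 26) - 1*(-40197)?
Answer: 35543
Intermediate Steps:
z(P, w) = 26*P
z(-179, 26) - 1*(-40197) = 26*(-179) - 1*(-40197) = -4654 + 40197 = 35543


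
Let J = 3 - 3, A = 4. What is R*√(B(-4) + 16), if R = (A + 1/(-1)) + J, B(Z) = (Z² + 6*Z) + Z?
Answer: 6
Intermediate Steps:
B(Z) = Z² + 7*Z
J = 0
R = 3 (R = (4 + 1/(-1)) + 0 = (4 + 1*(-1)) + 0 = (4 - 1) + 0 = 3 + 0 = 3)
R*√(B(-4) + 16) = 3*√(-4*(7 - 4) + 16) = 3*√(-4*3 + 16) = 3*√(-12 + 16) = 3*√4 = 3*2 = 6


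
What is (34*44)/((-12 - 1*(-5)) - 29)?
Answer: -374/9 ≈ -41.556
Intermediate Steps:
(34*44)/((-12 - 1*(-5)) - 29) = 1496/((-12 + 5) - 29) = 1496/(-7 - 29) = 1496/(-36) = 1496*(-1/36) = -374/9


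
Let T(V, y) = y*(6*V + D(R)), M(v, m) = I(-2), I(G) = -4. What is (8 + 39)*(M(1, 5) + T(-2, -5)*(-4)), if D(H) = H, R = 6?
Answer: -5828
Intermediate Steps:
M(v, m) = -4
T(V, y) = y*(6 + 6*V) (T(V, y) = y*(6*V + 6) = y*(6 + 6*V))
(8 + 39)*(M(1, 5) + T(-2, -5)*(-4)) = (8 + 39)*(-4 + (6*(-5)*(1 - 2))*(-4)) = 47*(-4 + (6*(-5)*(-1))*(-4)) = 47*(-4 + 30*(-4)) = 47*(-4 - 120) = 47*(-124) = -5828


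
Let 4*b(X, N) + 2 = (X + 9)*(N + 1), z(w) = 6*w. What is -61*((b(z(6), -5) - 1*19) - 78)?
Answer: 17385/2 ≈ 8692.5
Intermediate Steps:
b(X, N) = -½ + (1 + N)*(9 + X)/4 (b(X, N) = -½ + ((X + 9)*(N + 1))/4 = -½ + ((9 + X)*(1 + N))/4 = -½ + ((1 + N)*(9 + X))/4 = -½ + (1 + N)*(9 + X)/4)
-61*((b(z(6), -5) - 1*19) - 78) = -61*(((7/4 + (6*6)/4 + (9/4)*(-5) + (¼)*(-5)*(6*6)) - 1*19) - 78) = -61*(((7/4 + (¼)*36 - 45/4 + (¼)*(-5)*36) - 19) - 78) = -61*(((7/4 + 9 - 45/4 - 45) - 19) - 78) = -61*((-91/2 - 19) - 78) = -61*(-129/2 - 78) = -61*(-285/2) = 17385/2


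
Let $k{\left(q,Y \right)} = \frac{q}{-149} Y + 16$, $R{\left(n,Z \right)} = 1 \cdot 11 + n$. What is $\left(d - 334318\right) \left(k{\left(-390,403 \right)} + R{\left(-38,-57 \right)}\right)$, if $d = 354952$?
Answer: $\frac{3209226654}{149} \approx 2.1538 \cdot 10^{7}$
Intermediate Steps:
$R{\left(n,Z \right)} = 11 + n$
$k{\left(q,Y \right)} = 16 - \frac{Y q}{149}$ ($k{\left(q,Y \right)} = q \left(- \frac{1}{149}\right) Y + 16 = - \frac{q}{149} Y + 16 = - \frac{Y q}{149} + 16 = 16 - \frac{Y q}{149}$)
$\left(d - 334318\right) \left(k{\left(-390,403 \right)} + R{\left(-38,-57 \right)}\right) = \left(354952 - 334318\right) \left(\left(16 - \frac{403}{149} \left(-390\right)\right) + \left(11 - 38\right)\right) = 20634 \left(\left(16 + \frac{157170}{149}\right) - 27\right) = 20634 \left(\frac{159554}{149} - 27\right) = 20634 \cdot \frac{155531}{149} = \frac{3209226654}{149}$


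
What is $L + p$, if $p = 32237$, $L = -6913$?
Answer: $25324$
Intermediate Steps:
$L + p = -6913 + 32237 = 25324$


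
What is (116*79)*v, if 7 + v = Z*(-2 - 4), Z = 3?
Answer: -229100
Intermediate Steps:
v = -25 (v = -7 + 3*(-2 - 4) = -7 + 3*(-6) = -7 - 18 = -25)
(116*79)*v = (116*79)*(-25) = 9164*(-25) = -229100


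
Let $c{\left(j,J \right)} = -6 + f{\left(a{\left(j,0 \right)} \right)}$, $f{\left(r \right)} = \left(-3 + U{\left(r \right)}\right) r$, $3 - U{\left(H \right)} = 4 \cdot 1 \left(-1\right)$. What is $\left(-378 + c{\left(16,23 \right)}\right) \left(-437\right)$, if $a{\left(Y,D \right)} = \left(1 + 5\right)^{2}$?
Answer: $104880$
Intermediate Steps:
$a{\left(Y,D \right)} = 36$ ($a{\left(Y,D \right)} = 6^{2} = 36$)
$U{\left(H \right)} = 7$ ($U{\left(H \right)} = 3 - 4 \cdot 1 \left(-1\right) = 3 - 4 \left(-1\right) = 3 - -4 = 3 + 4 = 7$)
$f{\left(r \right)} = 4 r$ ($f{\left(r \right)} = \left(-3 + 7\right) r = 4 r$)
$c{\left(j,J \right)} = 138$ ($c{\left(j,J \right)} = -6 + 4 \cdot 36 = -6 + 144 = 138$)
$\left(-378 + c{\left(16,23 \right)}\right) \left(-437\right) = \left(-378 + 138\right) \left(-437\right) = \left(-240\right) \left(-437\right) = 104880$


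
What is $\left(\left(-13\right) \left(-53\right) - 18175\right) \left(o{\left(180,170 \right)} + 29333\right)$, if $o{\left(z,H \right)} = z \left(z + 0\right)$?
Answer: $-1079463238$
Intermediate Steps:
$o{\left(z,H \right)} = z^{2}$ ($o{\left(z,H \right)} = z z = z^{2}$)
$\left(\left(-13\right) \left(-53\right) - 18175\right) \left(o{\left(180,170 \right)} + 29333\right) = \left(\left(-13\right) \left(-53\right) - 18175\right) \left(180^{2} + 29333\right) = \left(689 - 18175\right) \left(32400 + 29333\right) = \left(-17486\right) 61733 = -1079463238$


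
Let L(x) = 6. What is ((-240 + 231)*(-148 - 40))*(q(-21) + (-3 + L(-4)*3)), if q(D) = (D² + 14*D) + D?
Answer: 238572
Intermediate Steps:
q(D) = D² + 15*D
((-240 + 231)*(-148 - 40))*(q(-21) + (-3 + L(-4)*3)) = ((-240 + 231)*(-148 - 40))*(-21*(15 - 21) + (-3 + 6*3)) = (-9*(-188))*(-21*(-6) + (-3 + 18)) = 1692*(126 + 15) = 1692*141 = 238572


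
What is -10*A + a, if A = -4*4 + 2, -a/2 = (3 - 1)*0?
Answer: 140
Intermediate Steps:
a = 0 (a = -2*(3 - 1)*0 = -4*0 = -2*0 = 0)
A = -14 (A = -16 + 2 = -14)
-10*A + a = -10*(-14) + 0 = 140 + 0 = 140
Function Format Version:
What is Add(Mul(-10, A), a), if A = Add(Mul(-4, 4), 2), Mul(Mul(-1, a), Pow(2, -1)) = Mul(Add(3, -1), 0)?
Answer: 140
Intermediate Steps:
a = 0 (a = Mul(-2, Mul(Add(3, -1), 0)) = Mul(-2, Mul(2, 0)) = Mul(-2, 0) = 0)
A = -14 (A = Add(-16, 2) = -14)
Add(Mul(-10, A), a) = Add(Mul(-10, -14), 0) = Add(140, 0) = 140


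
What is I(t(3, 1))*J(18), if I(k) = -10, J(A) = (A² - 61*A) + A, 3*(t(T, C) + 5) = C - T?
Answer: 7560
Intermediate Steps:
t(T, C) = -5 - T/3 + C/3 (t(T, C) = -5 + (C - T)/3 = -5 + (-T/3 + C/3) = -5 - T/3 + C/3)
J(A) = A² - 60*A
I(t(3, 1))*J(18) = -180*(-60 + 18) = -180*(-42) = -10*(-756) = 7560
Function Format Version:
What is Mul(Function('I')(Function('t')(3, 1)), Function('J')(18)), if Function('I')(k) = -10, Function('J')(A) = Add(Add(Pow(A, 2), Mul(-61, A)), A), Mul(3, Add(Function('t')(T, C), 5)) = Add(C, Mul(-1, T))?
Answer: 7560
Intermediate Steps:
Function('t')(T, C) = Add(-5, Mul(Rational(-1, 3), T), Mul(Rational(1, 3), C)) (Function('t')(T, C) = Add(-5, Mul(Rational(1, 3), Add(C, Mul(-1, T)))) = Add(-5, Add(Mul(Rational(-1, 3), T), Mul(Rational(1, 3), C))) = Add(-5, Mul(Rational(-1, 3), T), Mul(Rational(1, 3), C)))
Function('J')(A) = Add(Pow(A, 2), Mul(-60, A))
Mul(Function('I')(Function('t')(3, 1)), Function('J')(18)) = Mul(-10, Mul(18, Add(-60, 18))) = Mul(-10, Mul(18, -42)) = Mul(-10, -756) = 7560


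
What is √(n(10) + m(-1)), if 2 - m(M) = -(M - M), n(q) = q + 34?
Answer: √46 ≈ 6.7823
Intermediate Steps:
n(q) = 34 + q
m(M) = 2 (m(M) = 2 - (-1)*(M - M) = 2 - (-1)*0 = 2 - 1*0 = 2 + 0 = 2)
√(n(10) + m(-1)) = √((34 + 10) + 2) = √(44 + 2) = √46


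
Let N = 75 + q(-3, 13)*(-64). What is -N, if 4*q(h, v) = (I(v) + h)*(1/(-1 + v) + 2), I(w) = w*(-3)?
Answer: -1475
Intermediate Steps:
I(w) = -3*w
q(h, v) = (2 + 1/(-1 + v))*(h - 3*v)/4 (q(h, v) = ((-3*v + h)*(1/(-1 + v) + 2))/4 = ((h - 3*v)*(2 + 1/(-1 + v)))/4 = ((2 + 1/(-1 + v))*(h - 3*v))/4 = (2 + 1/(-1 + v))*(h - 3*v)/4)
N = 1475 (N = 75 + ((-1*(-3) - 6*13² + 3*13 + 2*(-3)*13)/(4*(-1 + 13)))*(-64) = 75 + ((¼)*(3 - 6*169 + 39 - 78)/12)*(-64) = 75 + ((¼)*(1/12)*(3 - 1014 + 39 - 78))*(-64) = 75 + ((¼)*(1/12)*(-1050))*(-64) = 75 - 175/8*(-64) = 75 + 1400 = 1475)
-N = -1*1475 = -1475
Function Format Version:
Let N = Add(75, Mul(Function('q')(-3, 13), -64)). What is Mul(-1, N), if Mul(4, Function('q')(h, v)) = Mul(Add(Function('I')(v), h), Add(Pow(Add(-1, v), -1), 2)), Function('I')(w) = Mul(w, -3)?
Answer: -1475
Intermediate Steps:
Function('I')(w) = Mul(-3, w)
Function('q')(h, v) = Mul(Rational(1, 4), Add(2, Pow(Add(-1, v), -1)), Add(h, Mul(-3, v))) (Function('q')(h, v) = Mul(Rational(1, 4), Mul(Add(Mul(-3, v), h), Add(Pow(Add(-1, v), -1), 2))) = Mul(Rational(1, 4), Mul(Add(h, Mul(-3, v)), Add(2, Pow(Add(-1, v), -1)))) = Mul(Rational(1, 4), Mul(Add(2, Pow(Add(-1, v), -1)), Add(h, Mul(-3, v)))) = Mul(Rational(1, 4), Add(2, Pow(Add(-1, v), -1)), Add(h, Mul(-3, v))))
N = 1475 (N = Add(75, Mul(Mul(Rational(1, 4), Pow(Add(-1, 13), -1), Add(Mul(-1, -3), Mul(-6, Pow(13, 2)), Mul(3, 13), Mul(2, -3, 13))), -64)) = Add(75, Mul(Mul(Rational(1, 4), Pow(12, -1), Add(3, Mul(-6, 169), 39, -78)), -64)) = Add(75, Mul(Mul(Rational(1, 4), Rational(1, 12), Add(3, -1014, 39, -78)), -64)) = Add(75, Mul(Mul(Rational(1, 4), Rational(1, 12), -1050), -64)) = Add(75, Mul(Rational(-175, 8), -64)) = Add(75, 1400) = 1475)
Mul(-1, N) = Mul(-1, 1475) = -1475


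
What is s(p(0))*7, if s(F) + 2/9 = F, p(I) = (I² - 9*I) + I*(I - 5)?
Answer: -14/9 ≈ -1.5556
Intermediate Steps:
p(I) = I² - 9*I + I*(-5 + I) (p(I) = (I² - 9*I) + I*(-5 + I) = I² - 9*I + I*(-5 + I))
s(F) = -2/9 + F
s(p(0))*7 = (-2/9 + 2*0*(-7 + 0))*7 = (-2/9 + 2*0*(-7))*7 = (-2/9 + 0)*7 = -2/9*7 = -14/9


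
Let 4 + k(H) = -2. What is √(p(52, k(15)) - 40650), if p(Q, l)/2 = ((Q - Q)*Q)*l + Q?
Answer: I*√40546 ≈ 201.36*I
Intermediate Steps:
k(H) = -6 (k(H) = -4 - 2 = -6)
p(Q, l) = 2*Q (p(Q, l) = 2*(((Q - Q)*Q)*l + Q) = 2*((0*Q)*l + Q) = 2*(0*l + Q) = 2*(0 + Q) = 2*Q)
√(p(52, k(15)) - 40650) = √(2*52 - 40650) = √(104 - 40650) = √(-40546) = I*√40546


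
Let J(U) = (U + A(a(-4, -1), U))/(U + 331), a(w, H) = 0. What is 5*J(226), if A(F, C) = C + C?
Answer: 3390/557 ≈ 6.0862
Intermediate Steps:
A(F, C) = 2*C
J(U) = 3*U/(331 + U) (J(U) = (U + 2*U)/(U + 331) = (3*U)/(331 + U) = 3*U/(331 + U))
5*J(226) = 5*(3*226/(331 + 226)) = 5*(3*226/557) = 5*(3*226*(1/557)) = 5*(678/557) = 3390/557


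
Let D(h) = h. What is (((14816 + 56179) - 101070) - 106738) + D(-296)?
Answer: -137109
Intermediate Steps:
(((14816 + 56179) - 101070) - 106738) + D(-296) = (((14816 + 56179) - 101070) - 106738) - 296 = ((70995 - 101070) - 106738) - 296 = (-30075 - 106738) - 296 = -136813 - 296 = -137109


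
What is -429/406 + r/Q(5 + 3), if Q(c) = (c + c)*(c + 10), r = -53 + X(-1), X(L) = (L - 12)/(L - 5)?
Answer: -432571/350784 ≈ -1.2332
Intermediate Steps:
X(L) = (-12 + L)/(-5 + L)
r = -305/6 (r = -53 + (-12 - 1)/(-5 - 1) = -53 - 13/(-6) = -53 - ⅙*(-13) = -53 + 13/6 = -305/6 ≈ -50.833)
Q(c) = 2*c*(10 + c) (Q(c) = (2*c)*(10 + c) = 2*c*(10 + c))
-429/406 + r/Q(5 + 3) = -429/406 - 305*1/(2*(5 + 3)*(10 + (5 + 3)))/6 = -429*1/406 - 305*1/(16*(10 + 8))/6 = -429/406 - 305/(6*(2*8*18)) = -429/406 - 305/6/288 = -429/406 - 305/6*1/288 = -429/406 - 305/1728 = -432571/350784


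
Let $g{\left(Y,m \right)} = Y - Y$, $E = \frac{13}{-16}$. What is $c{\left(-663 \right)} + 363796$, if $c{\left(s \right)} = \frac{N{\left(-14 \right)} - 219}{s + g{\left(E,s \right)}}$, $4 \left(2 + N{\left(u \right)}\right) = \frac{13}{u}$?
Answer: $\frac{1039002329}{2856} \approx 3.638 \cdot 10^{5}$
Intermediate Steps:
$E = - \frac{13}{16}$ ($E = 13 \left(- \frac{1}{16}\right) = - \frac{13}{16} \approx -0.8125$)
$N{\left(u \right)} = -2 + \frac{13}{4 u}$ ($N{\left(u \right)} = -2 + \frac{13 \frac{1}{u}}{4} = -2 + \frac{13}{4 u}$)
$g{\left(Y,m \right)} = 0$
$c{\left(s \right)} = - \frac{12389}{56 s}$ ($c{\left(s \right)} = \frac{\left(-2 + \frac{13}{4 \left(-14\right)}\right) - 219}{s + 0} = \frac{\left(-2 + \frac{13}{4} \left(- \frac{1}{14}\right)\right) - 219}{s} = \frac{\left(-2 - \frac{13}{56}\right) - 219}{s} = \frac{- \frac{125}{56} - 219}{s} = - \frac{12389}{56 s}$)
$c{\left(-663 \right)} + 363796 = - \frac{12389}{56 \left(-663\right)} + 363796 = \left(- \frac{12389}{56}\right) \left(- \frac{1}{663}\right) + 363796 = \frac{953}{2856} + 363796 = \frac{1039002329}{2856}$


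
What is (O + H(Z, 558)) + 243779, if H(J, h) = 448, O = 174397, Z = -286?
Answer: 418624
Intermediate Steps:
(O + H(Z, 558)) + 243779 = (174397 + 448) + 243779 = 174845 + 243779 = 418624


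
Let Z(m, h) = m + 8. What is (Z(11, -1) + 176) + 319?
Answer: 514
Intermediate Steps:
Z(m, h) = 8 + m
(Z(11, -1) + 176) + 319 = ((8 + 11) + 176) + 319 = (19 + 176) + 319 = 195 + 319 = 514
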